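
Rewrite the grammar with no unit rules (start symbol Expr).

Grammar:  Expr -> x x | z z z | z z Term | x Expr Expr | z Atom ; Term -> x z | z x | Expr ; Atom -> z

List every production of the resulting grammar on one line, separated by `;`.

Expr -> x x | z z z | z z Term | x Expr Expr | z Atom; Term -> x z | z x | x x | z z z | z z Term | x Expr Expr | z Atom; Atom -> z

Unit pairs: Term ⇒* {Expr}.
Replace each nonterminal's rules with the union of the non-unit rules of every nonterminal it unit-derives.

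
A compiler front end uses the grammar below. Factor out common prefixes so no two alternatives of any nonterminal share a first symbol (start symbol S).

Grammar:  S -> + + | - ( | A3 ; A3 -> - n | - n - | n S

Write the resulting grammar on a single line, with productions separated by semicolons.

S -> + + | - ( | A3; A3 -> n S | - n A3'; A3' -> epsilon | -

A3 has alternatives sharing prefix '- n': factor to A3 → - n A3' with A3' → ε | -.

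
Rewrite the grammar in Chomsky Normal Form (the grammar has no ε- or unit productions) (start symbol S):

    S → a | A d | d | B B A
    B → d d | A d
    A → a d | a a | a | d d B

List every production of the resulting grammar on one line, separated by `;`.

Introduce a nonterminal for each terminal appearing in a rule of length ≥ 2: X1 → d, X2 → a.
Binarize each right-hand side of length ≥ 3 by chaining fresh nonterminals (Y1, Y2, …): affected rules were S → B B A; A → X1 X1 B.

S → a | A X1 | d | B Y1; B → X1 X1 | A X1; A → X2 X1 | X2 X2 | a | X1 Y2; X1 → d; X2 → a; Y1 → B A; Y2 → X1 B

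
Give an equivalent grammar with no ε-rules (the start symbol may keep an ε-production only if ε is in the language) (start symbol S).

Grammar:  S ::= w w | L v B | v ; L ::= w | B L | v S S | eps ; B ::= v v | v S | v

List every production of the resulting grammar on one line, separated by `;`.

Nullable set = {L}.
ε ∉ L(G), so no ε-production is kept.
For each production, add variants omitting each subset of nullable occurrences: S → L v B gives L v B | v B. L → B L gives B L | B.

S ::= w w | L v B | v B | v; L ::= w | B L | B | v S S; B ::= v v | v S | v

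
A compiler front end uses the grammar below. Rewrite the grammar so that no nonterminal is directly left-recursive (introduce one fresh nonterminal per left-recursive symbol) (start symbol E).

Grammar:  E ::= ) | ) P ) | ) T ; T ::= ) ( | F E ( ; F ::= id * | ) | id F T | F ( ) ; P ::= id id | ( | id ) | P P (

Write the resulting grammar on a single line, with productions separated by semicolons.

E ::= ) | ) P ) | ) T; T ::= ) ( | F E (; F ::= id * F' | ) F' | id F T F'; P ::= id id P' | ( P' | id ) P'; F' ::= ( ) F' | ε; P' ::= P ( P' | ε

Left recursion appears on F, P.
For F: α = {( )}, β = {id *, ), id F T}. Rewrite as F → β F' and F' → α F' | ε.
For P: α = {P (}, β = {id id, (, id )}. Rewrite as P → β P' and P' → α P' | ε.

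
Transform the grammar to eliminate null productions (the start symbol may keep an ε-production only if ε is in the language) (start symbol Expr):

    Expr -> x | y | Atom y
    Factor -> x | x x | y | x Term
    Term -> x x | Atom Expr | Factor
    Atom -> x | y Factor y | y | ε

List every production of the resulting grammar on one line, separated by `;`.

The nullable symbols are {Atom}.
ε ∉ L(G), so no ε-production is kept.
For each production, add variants omitting each subset of nullable occurrences: Term → Atom Expr gives Atom Expr | Expr.

Expr -> x | y | Atom y; Factor -> x | x x | y | x Term; Term -> x x | Atom Expr | Expr | Factor; Atom -> x | y Factor y | y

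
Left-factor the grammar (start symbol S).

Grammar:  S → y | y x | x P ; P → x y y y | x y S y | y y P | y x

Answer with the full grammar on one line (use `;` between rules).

S → x P | y S'; P → x y P' | y P''; S' → ε | x; P' → y y | S y; P'' → y P | x

S has alternatives sharing prefix 'y': factor to S → y S' with S' → ε | x.
P has alternatives sharing prefix 'x y': factor to P → x y P' with P' → y y | S y.
P has alternatives sharing prefix 'y': factor to P → y P'' with P'' → y P | x.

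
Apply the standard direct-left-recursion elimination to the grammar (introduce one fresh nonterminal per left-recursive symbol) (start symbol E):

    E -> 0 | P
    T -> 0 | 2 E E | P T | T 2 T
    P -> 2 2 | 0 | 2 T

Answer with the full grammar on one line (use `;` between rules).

E -> 0 | P; T -> 0 T' | 2 E E T' | P T T'; P -> 2 2 | 0 | 2 T; T' -> 2 T T' | ε

T is directly left-recursive.
For T: α = {2 T}, β = {0, 2 E E, P T}. Rewrite as T → β T' and T' → α T' | ε.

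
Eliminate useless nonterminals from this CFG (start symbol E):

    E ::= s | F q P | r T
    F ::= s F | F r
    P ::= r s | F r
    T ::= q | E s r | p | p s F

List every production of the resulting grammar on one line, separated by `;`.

Generating nonterminals: {E, P, T}.
Reachable from E after that: {E, T}.
Removed useless symbols: {F, P} and every production mentioning them.

E ::= s | r T; T ::= q | E s r | p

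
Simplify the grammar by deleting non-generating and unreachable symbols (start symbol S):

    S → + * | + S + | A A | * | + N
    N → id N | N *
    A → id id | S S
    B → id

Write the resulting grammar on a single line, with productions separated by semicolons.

S → + * | + S + | A A | *; A → id id | S S

Generating nonterminals: {A, B, S}.
Reachable from S after that: {A, S}.
Removed useless symbols: {B, N} and every production mentioning them.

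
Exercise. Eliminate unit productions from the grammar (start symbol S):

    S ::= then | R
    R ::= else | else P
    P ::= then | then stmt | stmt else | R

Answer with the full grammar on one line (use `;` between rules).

Unit pairs: P ⇒* {R}; S ⇒* {R}.
For every A with A ⇒* B via unit rules, add B's non-unit alternatives to A; then delete every rule of the form X → Y.

S ::= then | else | else P; R ::= else | else P; P ::= then | then stmt | stmt else | else | else P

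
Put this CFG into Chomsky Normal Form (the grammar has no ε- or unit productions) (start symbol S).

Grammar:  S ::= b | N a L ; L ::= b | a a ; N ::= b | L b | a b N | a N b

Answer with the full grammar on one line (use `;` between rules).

Introduce a nonterminal for each terminal appearing in a rule of length ≥ 2: X1 → a, X2 → b.
Binarize each right-hand side of length ≥ 3 by chaining fresh nonterminals (Y1, Y2, …): affected rules were S → N X1 L; N → X1 X2 N; N → X1 N X2.

S ::= b | N Y1; L ::= b | X1 X1; N ::= b | L X2 | X1 Y2 | X1 Y3; X1 ::= a; X2 ::= b; Y1 ::= X1 L; Y2 ::= X2 N; Y3 ::= N X2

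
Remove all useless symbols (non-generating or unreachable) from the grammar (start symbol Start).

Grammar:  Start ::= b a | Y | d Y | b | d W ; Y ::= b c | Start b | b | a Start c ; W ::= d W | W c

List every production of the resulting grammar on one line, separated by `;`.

Start ::= b a | Y | d Y | b; Y ::= b c | Start b | b | a Start c

Generating nonterminals: {Start, Y}.
Reachable from Start after that: {Start, Y}.
Removed useless symbols: {W} and every production mentioning them.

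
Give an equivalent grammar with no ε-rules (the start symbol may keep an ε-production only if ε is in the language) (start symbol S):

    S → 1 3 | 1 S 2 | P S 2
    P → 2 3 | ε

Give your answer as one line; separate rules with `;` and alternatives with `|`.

S → 1 3 | 1 S 2 | P S 2 | S 2; P → 2 3

Nullable set = {P}.
ε ∉ L(G), so no ε-production is kept.
Add the nullable-subset variants: S → P S 2 gives P S 2 | S 2.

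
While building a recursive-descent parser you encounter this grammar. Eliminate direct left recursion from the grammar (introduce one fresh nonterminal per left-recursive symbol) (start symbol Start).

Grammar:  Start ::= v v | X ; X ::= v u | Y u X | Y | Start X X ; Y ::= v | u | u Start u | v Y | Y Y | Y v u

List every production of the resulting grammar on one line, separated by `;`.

Directly left-recursive nonterminal: Y.
For Y: α = {Y, v u}, β = {v, u, u Start u, v Y}. Rewrite as Y → β Y1 and Y1 → α Y1 | ε.

Start ::= v v | X; X ::= v u | Y u X | Y | Start X X; Y ::= v Y1 | u Y1 | u Start u Y1 | v Y Y1; Y1 ::= Y Y1 | v u Y1 | ε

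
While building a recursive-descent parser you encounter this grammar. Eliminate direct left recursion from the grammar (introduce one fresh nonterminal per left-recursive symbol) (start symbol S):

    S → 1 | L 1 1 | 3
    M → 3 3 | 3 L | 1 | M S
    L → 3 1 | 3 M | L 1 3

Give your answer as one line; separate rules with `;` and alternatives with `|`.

S → 1 | L 1 1 | 3; M → 3 3 M' | 3 L M' | 1 M'; L → 3 1 L' | 3 M L'; M' → S M' | ε; L' → 1 3 L' | ε

Left recursion appears on M, L.
For M: α = {S}, β = {3 3, 3 L, 1}. Rewrite as M → β M' and M' → α M' | ε.
For L: α = {1 3}, β = {3 1, 3 M}. Rewrite as L → β L' and L' → α L' | ε.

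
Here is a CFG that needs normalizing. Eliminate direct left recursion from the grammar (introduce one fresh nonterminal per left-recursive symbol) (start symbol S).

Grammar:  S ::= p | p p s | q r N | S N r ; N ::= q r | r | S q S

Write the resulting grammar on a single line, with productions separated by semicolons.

S ::= p S' | p p s S' | q r N S'; N ::= q r | r | S q S; S' ::= N r S' | ε

Directly left-recursive nonterminal: S.
For S: α = {N r}, β = {p, p p s, q r N}. Rewrite as S → β S' and S' → α S' | ε.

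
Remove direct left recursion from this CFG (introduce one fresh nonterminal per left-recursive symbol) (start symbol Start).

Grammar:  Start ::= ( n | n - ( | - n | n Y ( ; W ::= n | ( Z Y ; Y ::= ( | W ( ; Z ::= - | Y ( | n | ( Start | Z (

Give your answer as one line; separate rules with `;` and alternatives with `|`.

Start ::= ( n | n - ( | - n | n Y (; W ::= n | ( Z Y; Y ::= ( | W (; Z ::= - Z1 | Y ( Z1 | n Z1 | ( Start Z1; Z1 ::= ( Z1 | ε

Directly left-recursive nonterminal: Z.
For Z: α = {(}, β = {-, Y (, n, ( Start}. Rewrite as Z → β Z1 and Z1 → α Z1 | ε.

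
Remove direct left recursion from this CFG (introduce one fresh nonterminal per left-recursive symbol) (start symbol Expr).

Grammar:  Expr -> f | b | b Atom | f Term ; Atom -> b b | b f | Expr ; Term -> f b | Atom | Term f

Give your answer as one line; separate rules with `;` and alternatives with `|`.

Expr -> f | b | b Atom | f Term; Atom -> b b | b f | Expr; Term -> f b Term1 | Atom Term1; Term1 -> f Term1 | ε

Directly left-recursive nonterminal: Term.
For Term: α = {f}, β = {f b, Atom}. Rewrite as Term → β Term1 and Term1 → α Term1 | ε.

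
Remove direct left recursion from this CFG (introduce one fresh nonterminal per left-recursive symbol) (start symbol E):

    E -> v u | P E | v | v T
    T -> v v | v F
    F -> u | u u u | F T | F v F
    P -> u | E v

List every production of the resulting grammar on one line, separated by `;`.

E -> v u | P E | v | v T; T -> v v | v F; F -> u F' | u u u F'; P -> u | E v; F' -> T F' | v F F' | ε

Directly left-recursive nonterminal: F.
For F: α = {T, v F}, β = {u, u u u}. Rewrite as F → β F' and F' → α F' | ε.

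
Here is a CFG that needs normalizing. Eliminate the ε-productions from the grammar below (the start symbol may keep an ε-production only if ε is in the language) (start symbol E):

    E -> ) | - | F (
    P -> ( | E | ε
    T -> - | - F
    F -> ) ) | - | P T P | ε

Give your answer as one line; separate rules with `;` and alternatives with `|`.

Nullable set = {F, P}.
ε ∉ L(G), so no ε-production is kept.
Expand every rule over subsets of its nullable positions: E → F ( gives F ( | (. F → P T P gives P T P | P T | T P | T.

E -> ) | - | F ( | (; P -> ( | E; T -> - | - F; F -> ) ) | - | P T P | P T | T P | T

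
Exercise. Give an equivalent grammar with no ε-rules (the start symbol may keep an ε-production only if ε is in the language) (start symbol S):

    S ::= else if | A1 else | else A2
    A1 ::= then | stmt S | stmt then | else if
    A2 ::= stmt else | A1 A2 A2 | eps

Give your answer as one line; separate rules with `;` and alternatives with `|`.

S ::= else if | A1 else | else A2 | else; A1 ::= then | stmt S | stmt then | else if; A2 ::= stmt else | A1 A2 A2 | A1 A2 | A1

Nullable nonterminals: {A2}.
ε ∉ L(G), so no ε-production is kept.
Add the nullable-subset variants: S → else A2 gives else A2 | else. A2 → A1 A2 A2 gives A1 A2 A2 | A1 A2 | A1.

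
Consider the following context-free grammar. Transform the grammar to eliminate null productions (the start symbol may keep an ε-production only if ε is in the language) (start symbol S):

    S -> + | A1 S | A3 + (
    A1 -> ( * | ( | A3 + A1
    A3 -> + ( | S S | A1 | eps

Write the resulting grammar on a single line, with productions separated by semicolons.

The nullable symbols are {A3}.
ε ∉ L(G), so no ε-production is kept.
Expand every rule over subsets of its nullable positions: S → A3 + ( gives A3 + ( | + (. A1 → A3 + A1 gives A3 + A1 | + A1.

S -> + | A1 S | A3 + ( | + (; A1 -> ( * | ( | A3 + A1 | + A1; A3 -> + ( | S S | A1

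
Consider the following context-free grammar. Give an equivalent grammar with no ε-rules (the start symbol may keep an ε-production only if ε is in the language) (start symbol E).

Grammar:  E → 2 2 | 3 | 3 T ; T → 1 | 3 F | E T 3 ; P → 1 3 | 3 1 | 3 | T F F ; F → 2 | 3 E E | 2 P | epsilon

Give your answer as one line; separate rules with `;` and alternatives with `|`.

The nullable symbols are {F}.
ε ∉ L(G), so no ε-production is kept.
Add the nullable-subset variants: T → 3 F gives 3 F | 3. P → T F F gives T F F | T F | T.

E → 2 2 | 3 | 3 T; T → 1 | 3 F | 3 | E T 3; P → 1 3 | 3 1 | 3 | T F F | T F | T; F → 2 | 3 E E | 2 P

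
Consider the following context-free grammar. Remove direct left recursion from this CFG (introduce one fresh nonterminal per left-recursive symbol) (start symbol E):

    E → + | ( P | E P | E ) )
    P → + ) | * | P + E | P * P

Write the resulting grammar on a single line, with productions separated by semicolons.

Left recursion appears on E, P.
For E: α = {P, ) )}, β = {+, ( P}. Rewrite as E → β E' and E' → α E' | ε.
For P: α = {+ E, * P}, β = {+ ), *}. Rewrite as P → β P' and P' → α P' | ε.

E → + E' | ( P E'; P → + ) P' | * P'; E' → P E' | ) ) E' | ε; P' → + E P' | * P P' | ε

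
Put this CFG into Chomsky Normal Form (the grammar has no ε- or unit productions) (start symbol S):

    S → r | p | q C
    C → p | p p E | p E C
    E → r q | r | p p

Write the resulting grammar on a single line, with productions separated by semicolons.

Introduce a nonterminal for each terminal appearing in a rule of length ≥ 2: X1 → q, X2 → p, X3 → r.
Binarize each right-hand side of length ≥ 3 by chaining fresh nonterminals (Y1, Y2, …): affected rules were C → X2 X2 E; C → X2 E C.

S → r | p | X1 C; C → p | X2 Y1 | X2 Y2; E → X3 X1 | r | X2 X2; X1 → q; X2 → p; X3 → r; Y1 → X2 E; Y2 → E C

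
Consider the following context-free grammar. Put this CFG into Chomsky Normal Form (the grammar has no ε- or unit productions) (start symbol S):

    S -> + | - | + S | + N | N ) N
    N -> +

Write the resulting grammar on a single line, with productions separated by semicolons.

Introduce a nonterminal for each terminal appearing in a rule of length ≥ 2: X1 → +, X2 → ).
Binarize each right-hand side of length ≥ 3 by chaining fresh nonterminals (Y1, Y2, …): affected rules were S → N X2 N.

S -> + | - | X1 S | X1 N | N Y1; N -> +; X1 -> +; X2 -> ); Y1 -> X2 N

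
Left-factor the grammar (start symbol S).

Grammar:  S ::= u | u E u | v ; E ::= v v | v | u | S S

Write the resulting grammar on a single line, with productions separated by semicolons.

S ::= v | u S'; E ::= u | S S | v E'; S' ::= ε | E u; E' ::= v | ε

S has alternatives sharing prefix 'u': factor to S → u S' with S' → ε | E u.
E has alternatives sharing prefix 'v': factor to E → v E' with E' → v | ε.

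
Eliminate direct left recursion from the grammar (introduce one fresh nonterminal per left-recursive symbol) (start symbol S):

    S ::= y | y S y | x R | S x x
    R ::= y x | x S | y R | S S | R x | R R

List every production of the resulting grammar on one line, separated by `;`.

S, R are directly left-recursive.
For S: α = {x x}, β = {y, y S y, x R}. Rewrite as S → β S' and S' → α S' | ε.
For R: α = {x, R}, β = {y x, x S, y R, S S}. Rewrite as R → β R' and R' → α R' | ε.

S ::= y S' | y S y S' | x R S'; R ::= y x R' | x S R' | y R R' | S S R'; S' ::= x x S' | ε; R' ::= x R' | R R' | ε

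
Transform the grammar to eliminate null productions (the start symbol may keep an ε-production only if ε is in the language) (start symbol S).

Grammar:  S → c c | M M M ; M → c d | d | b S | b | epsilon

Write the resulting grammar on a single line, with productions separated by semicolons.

Nullable nonterminals: {M, S}.
ε ∈ L(G) since S is nullable, so keep S → ε.
For each production, add variants omitting each subset of nullable occurrences: S → M M M gives M M M | M M | M. M → b S gives b S | b.

S → c c | M M M | M M | M | epsilon; M → c d | d | b S | b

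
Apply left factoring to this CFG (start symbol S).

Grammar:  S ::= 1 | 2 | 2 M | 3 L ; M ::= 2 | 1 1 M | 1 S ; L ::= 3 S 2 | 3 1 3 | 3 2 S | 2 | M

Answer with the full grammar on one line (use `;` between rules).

S ::= 1 | 3 L | 2 S'; M ::= 2 | 1 M'; L ::= 2 | M | 3 L'; S' ::= ε | M; M' ::= 1 M | S; L' ::= S 2 | 1 3 | 2 S

S has alternatives sharing prefix '2': factor to S → 2 S' with S' → ε | M.
M has alternatives sharing prefix '1': factor to M → 1 M' with M' → 1 M | S.
L has alternatives sharing prefix '3': factor to L → 3 L' with L' → S 2 | 1 3 | 2 S.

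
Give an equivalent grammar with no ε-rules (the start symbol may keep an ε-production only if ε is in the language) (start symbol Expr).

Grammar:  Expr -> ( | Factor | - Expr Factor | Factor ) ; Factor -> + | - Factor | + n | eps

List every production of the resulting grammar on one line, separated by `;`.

Expr -> ( | Factor | - Expr Factor | - Expr | - Factor | - | Factor ) | ) | eps; Factor -> + | - Factor | - | + n

The nullable symbols are {Expr, Factor}.
ε ∈ L(G) since Expr is nullable, so keep Expr → ε.
Add the nullable-subset variants: Expr → - Expr Factor gives - Expr Factor | - Expr | - Factor | -. Expr → Factor ) gives Factor ) | ). Factor → - Factor gives - Factor | -.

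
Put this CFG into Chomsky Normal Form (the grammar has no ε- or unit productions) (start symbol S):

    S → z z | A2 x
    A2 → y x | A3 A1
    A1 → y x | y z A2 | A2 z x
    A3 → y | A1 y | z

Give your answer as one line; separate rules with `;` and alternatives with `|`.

Introduce a nonterminal for each terminal appearing in a rule of length ≥ 2: X1 → z, X2 → x, X3 → y.
Binarize each right-hand side of length ≥ 3 by chaining fresh nonterminals (Y1, Y2, …): affected rules were A1 → X3 X1 A2; A1 → A2 X1 X2.

S → X1 X1 | A2 X2; A2 → X3 X2 | A3 A1; A1 → X3 X2 | X3 Y1 | A2 Y2; A3 → y | A1 X3 | z; X1 → z; X2 → x; X3 → y; Y1 → X1 A2; Y2 → X1 X2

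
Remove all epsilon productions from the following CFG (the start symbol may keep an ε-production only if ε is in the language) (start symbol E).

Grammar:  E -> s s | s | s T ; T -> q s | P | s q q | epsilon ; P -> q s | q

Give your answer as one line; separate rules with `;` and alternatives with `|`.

E -> s s | s | s T; T -> q s | P | s q q; P -> q s | q

The nullable symbols are {T}.
ε ∉ L(G), so no ε-production is kept.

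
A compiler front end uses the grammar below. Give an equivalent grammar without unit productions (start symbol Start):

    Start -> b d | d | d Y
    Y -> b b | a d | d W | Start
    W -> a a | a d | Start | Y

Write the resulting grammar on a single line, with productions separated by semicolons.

Unit pairs: W ⇒* {Start, Y}; Y ⇒* {Start}.
For each unit pair (A, B), copy every non-unit production of B to A, then drop all unit productions.

Start -> b d | d | d Y; Y -> b d | d | d Y | b b | a d | d W; W -> b d | d | d Y | b b | a d | d W | a a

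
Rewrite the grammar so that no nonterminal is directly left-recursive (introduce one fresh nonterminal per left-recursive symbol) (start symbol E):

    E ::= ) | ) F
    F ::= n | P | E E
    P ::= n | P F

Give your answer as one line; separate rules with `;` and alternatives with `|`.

P is directly left-recursive.
For P: α = {F}, β = {n}. Rewrite as P → β P' and P' → α P' | ε.

E ::= ) | ) F; F ::= n | P | E E; P ::= n P'; P' ::= F P' | ε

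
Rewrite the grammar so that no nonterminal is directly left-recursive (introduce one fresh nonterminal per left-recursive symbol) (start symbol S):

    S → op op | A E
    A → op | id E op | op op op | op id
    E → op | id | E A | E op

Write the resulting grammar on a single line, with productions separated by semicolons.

S → op op | A E; A → op | id E op | op op op | op id; E → op E' | id E'; E' → A E' | op E' | ε

Left recursion appears on E.
For E: α = {A, op}, β = {op, id}. Rewrite as E → β E' and E' → α E' | ε.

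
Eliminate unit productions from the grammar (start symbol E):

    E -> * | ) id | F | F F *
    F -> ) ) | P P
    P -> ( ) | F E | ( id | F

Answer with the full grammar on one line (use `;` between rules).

Unit pairs: E ⇒* {F}; P ⇒* {F}.
For each unit pair (A, B), copy every non-unit production of B to A, then drop all unit productions.

E -> * | ) id | F F * | ) ) | P P; F -> ) ) | P P; P -> ) ) | P P | ( ) | F E | ( id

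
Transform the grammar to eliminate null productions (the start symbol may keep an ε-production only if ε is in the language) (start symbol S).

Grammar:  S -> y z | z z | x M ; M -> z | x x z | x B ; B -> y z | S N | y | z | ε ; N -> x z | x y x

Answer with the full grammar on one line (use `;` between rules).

The nullable symbols are {B}.
ε ∉ L(G), so no ε-production is kept.
Expand every rule over subsets of its nullable positions: M → x B gives x B | x.

S -> y z | z z | x M; M -> z | x x z | x B | x; B -> y z | S N | y | z; N -> x z | x y x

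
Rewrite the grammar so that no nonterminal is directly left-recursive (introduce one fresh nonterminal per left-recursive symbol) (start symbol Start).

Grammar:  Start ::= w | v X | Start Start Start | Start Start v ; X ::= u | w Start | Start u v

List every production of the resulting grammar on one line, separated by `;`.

Directly left-recursive nonterminal: Start.
For Start: α = {Start Start, Start v}, β = {w, v X}. Rewrite as Start → β Start1 and Start1 → α Start1 | ε.

Start ::= w Start1 | v X Start1; X ::= u | w Start | Start u v; Start1 ::= Start Start Start1 | Start v Start1 | ε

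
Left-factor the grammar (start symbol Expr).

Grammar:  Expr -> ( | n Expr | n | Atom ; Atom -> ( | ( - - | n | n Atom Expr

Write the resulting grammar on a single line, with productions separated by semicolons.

Expr -> ( | Atom | n Expr1; Atom -> ( Atom1 | n Atom2; Expr1 -> Expr | ε; Atom1 -> ε | - -; Atom2 -> ε | Atom Expr

Expr has alternatives sharing prefix 'n': factor to Expr → n Expr1 with Expr1 → Expr | ε.
Atom has alternatives sharing prefix '(': factor to Atom → ( Atom1 with Atom1 → ε | - -.
Atom has alternatives sharing prefix 'n': factor to Atom → n Atom2 with Atom2 → ε | Atom Expr.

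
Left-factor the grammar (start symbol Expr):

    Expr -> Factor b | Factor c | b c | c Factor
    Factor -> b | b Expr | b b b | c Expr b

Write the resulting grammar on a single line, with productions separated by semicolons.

Expr has alternatives sharing prefix 'Factor': factor to Expr → Factor Expr1 with Expr1 → b | c.
Factor has alternatives sharing prefix 'b': factor to Factor → b Factor1 with Factor1 → ε | Expr | b b.

Expr -> b c | c Factor | Factor Expr1; Factor -> c Expr b | b Factor1; Expr1 -> b | c; Factor1 -> ε | Expr | b b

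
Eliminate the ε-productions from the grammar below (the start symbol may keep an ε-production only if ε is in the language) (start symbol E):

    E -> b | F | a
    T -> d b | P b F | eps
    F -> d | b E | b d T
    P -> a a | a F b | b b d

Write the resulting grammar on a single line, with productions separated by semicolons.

E -> b | F | a; T -> d b | P b F; F -> d | b E | b d T | b d; P -> a a | a F b | b b d

Nullable set = {T}.
ε ∉ L(G), so no ε-production is kept.
Expand every rule over subsets of its nullable positions: F → b d T gives b d T | b d.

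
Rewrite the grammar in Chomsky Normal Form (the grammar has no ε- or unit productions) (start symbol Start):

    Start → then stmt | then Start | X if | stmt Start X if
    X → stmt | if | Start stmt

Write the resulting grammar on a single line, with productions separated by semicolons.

Introduce a nonterminal for each terminal appearing in a rule of length ≥ 2: X1 → then, X2 → stmt, X3 → if.
Binarize each right-hand side of length ≥ 3 by chaining fresh nonterminals (Y1, Y2, …): affected rules were Start → X2 Start X X3.

Start → X1 X2 | X1 Start | X X3 | X2 Y1; X → stmt | if | Start X2; X1 → then; X2 → stmt; X3 → if; Y1 → Start Y2; Y2 → X X3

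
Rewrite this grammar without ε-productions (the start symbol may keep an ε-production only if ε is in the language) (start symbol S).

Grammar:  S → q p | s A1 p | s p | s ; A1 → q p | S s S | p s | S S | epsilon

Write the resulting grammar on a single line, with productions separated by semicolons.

S → q p | s A1 p | s p | s; A1 → q p | S s S | p s | S S

Nullable set = {A1}.
ε ∉ L(G), so no ε-production is kept.
Expand every rule over subsets of its nullable positions: S → s A1 p gives s A1 p | s p.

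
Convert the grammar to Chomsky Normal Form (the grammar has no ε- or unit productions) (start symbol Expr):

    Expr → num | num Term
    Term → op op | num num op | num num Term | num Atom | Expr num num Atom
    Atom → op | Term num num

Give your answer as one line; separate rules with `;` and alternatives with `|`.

Expr → num | X1 Term; Term → X2 X2 | X1 Y1 | X1 Y2 | X1 Atom | Expr Y3; Atom → op | Term Y5; X1 → num; X2 → op; Y1 → X1 X2; Y2 → X1 Term; Y3 → X1 Y4; Y4 → X1 Atom; Y5 → X1 X1

Introduce a nonterminal for each terminal appearing in a rule of length ≥ 2: X1 → num, X2 → op.
Binarize each right-hand side of length ≥ 3 by chaining fresh nonterminals (Y1, Y2, …): affected rules were Term → X1 X1 X2; Term → X1 X1 Term; Term → Expr X1 X1 Atom; Atom → Term X1 X1.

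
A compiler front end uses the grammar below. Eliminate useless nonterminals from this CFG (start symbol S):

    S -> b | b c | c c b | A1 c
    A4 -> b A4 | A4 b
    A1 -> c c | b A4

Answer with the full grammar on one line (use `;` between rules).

Generating nonterminals: {A1, S}.
Reachable from S after that: {A1, S}.
Removed useless symbols: {A4} and every production mentioning them.

S -> b | b c | c c b | A1 c; A1 -> c c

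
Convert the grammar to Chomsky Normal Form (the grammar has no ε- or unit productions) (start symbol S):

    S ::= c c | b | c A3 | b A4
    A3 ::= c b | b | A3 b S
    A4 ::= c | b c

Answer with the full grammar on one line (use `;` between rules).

S ::= X1 X1 | b | X1 A3 | X2 A4; A3 ::= X1 X2 | b | A3 Y1; A4 ::= c | X2 X1; X1 ::= c; X2 ::= b; Y1 ::= X2 S

Introduce a nonterminal for each terminal appearing in a rule of length ≥ 2: X1 → c, X2 → b.
Binarize each right-hand side of length ≥ 3 by chaining fresh nonterminals (Y1, Y2, …): affected rules were A3 → A3 X2 S.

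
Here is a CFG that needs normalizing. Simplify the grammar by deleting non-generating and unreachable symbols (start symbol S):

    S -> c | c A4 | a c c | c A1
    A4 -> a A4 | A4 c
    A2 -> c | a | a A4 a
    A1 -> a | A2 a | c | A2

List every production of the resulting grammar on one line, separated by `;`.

Generating nonterminals: {A1, A2, S}.
Reachable from S after that: {A1, A2, S}.
Removed useless symbols: {A4} and every production mentioning them.

S -> c | a c c | c A1; A2 -> c | a; A1 -> a | A2 a | c | A2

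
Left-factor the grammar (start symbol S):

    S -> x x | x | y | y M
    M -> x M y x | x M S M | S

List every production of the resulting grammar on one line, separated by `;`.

S -> x S' | y S''; M -> S | x M M'; S' -> x | eps; S'' -> eps | M; M' -> y x | S M

S has alternatives sharing prefix 'x': factor to S → x S' with S' → x | ε.
S has alternatives sharing prefix 'y': factor to S → y S'' with S'' → ε | M.
M has alternatives sharing prefix 'x M': factor to M → x M M' with M' → y x | S M.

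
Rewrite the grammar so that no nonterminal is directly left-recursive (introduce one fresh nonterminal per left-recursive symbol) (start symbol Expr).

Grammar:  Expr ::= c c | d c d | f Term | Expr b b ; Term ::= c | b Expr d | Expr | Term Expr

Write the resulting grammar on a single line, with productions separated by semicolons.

Expr ::= c c Expr1 | d c d Expr1 | f Term Expr1; Term ::= c Term1 | b Expr d Term1 | Expr Term1; Expr1 ::= b b Expr1 | epsilon; Term1 ::= Expr Term1 | epsilon

Directly left-recursive nonterminals: Expr, Term.
For Expr: α = {b b}, β = {c c, d c d, f Term}. Rewrite as Expr → β Expr1 and Expr1 → α Expr1 | ε.
For Term: α = {Expr}, β = {c, b Expr d, Expr}. Rewrite as Term → β Term1 and Term1 → α Term1 | ε.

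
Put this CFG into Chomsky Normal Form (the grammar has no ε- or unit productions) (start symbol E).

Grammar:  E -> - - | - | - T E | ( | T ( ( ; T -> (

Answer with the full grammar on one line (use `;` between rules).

E -> X1 X1 | - | X1 Y1 | ( | T Y2; T -> (; X1 -> -; X2 -> (; Y1 -> T E; Y2 -> X2 X2

Introduce a nonterminal for each terminal appearing in a rule of length ≥ 2: X1 → -, X2 → (.
Binarize each right-hand side of length ≥ 3 by chaining fresh nonterminals (Y1, Y2, …): affected rules were E → X1 T E; E → T X2 X2.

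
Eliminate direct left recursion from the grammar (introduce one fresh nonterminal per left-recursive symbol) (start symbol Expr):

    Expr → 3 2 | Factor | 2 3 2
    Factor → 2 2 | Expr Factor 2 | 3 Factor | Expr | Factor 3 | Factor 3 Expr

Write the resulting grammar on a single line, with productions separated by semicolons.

Expr → 3 2 | Factor | 2 3 2; Factor → 2 2 Factor1 | Expr Factor 2 Factor1 | 3 Factor Factor1 | Expr Factor1; Factor1 → 3 Factor1 | 3 Expr Factor1 | ε

Left recursion appears on Factor.
For Factor: α = {3, 3 Expr}, β = {2 2, Expr Factor 2, 3 Factor, Expr}. Rewrite as Factor → β Factor1 and Factor1 → α Factor1 | ε.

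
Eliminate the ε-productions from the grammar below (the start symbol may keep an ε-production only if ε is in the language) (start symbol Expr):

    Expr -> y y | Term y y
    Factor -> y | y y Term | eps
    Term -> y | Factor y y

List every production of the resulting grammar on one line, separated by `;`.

Nullable set = {Factor}.
ε ∉ L(G), so no ε-production is kept.
Expand every rule over subsets of its nullable positions: Term → Factor y y gives Factor y y | y y.

Expr -> y y | Term y y; Factor -> y | y y Term; Term -> y | Factor y y | y y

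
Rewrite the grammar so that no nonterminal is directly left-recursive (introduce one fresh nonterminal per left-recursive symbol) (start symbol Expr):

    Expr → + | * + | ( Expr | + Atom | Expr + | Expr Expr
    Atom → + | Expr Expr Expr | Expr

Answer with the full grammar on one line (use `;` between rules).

Expr → + Expr1 | * + Expr1 | ( Expr Expr1 | + Atom Expr1; Atom → + | Expr Expr Expr | Expr; Expr1 → + Expr1 | Expr Expr1 | eps

Expr is directly left-recursive.
For Expr: α = {+, Expr}, β = {+, * +, ( Expr, + Atom}. Rewrite as Expr → β Expr1 and Expr1 → α Expr1 | ε.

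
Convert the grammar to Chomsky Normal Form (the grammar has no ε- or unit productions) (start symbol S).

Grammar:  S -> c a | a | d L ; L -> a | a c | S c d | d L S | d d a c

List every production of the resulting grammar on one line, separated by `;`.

Introduce a nonterminal for each terminal appearing in a rule of length ≥ 2: X1 → c, X2 → a, X3 → d.
Binarize each right-hand side of length ≥ 3 by chaining fresh nonterminals (Y1, Y2, …): affected rules were L → S X1 X3; L → X3 L S; L → X3 X3 X2 X1.

S -> X1 X2 | a | X3 L; L -> a | X2 X1 | S Y1 | X3 Y2 | X3 Y3; X1 -> c; X2 -> a; X3 -> d; Y1 -> X1 X3; Y2 -> L S; Y3 -> X3 Y4; Y4 -> X2 X1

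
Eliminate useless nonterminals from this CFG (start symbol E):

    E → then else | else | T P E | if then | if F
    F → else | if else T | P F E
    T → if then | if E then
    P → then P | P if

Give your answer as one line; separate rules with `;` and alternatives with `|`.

Generating nonterminals: {E, F, T}.
Reachable from E after that: {E, F, T}.
Removed useless symbols: {P} and every production mentioning them.

E → then else | else | if then | if F; F → else | if else T; T → if then | if E then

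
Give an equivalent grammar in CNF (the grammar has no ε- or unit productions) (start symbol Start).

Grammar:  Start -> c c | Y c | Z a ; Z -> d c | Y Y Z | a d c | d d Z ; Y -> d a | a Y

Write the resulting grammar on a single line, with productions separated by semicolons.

Introduce a nonterminal for each terminal appearing in a rule of length ≥ 2: X1 → c, X2 → a, X3 → d.
Binarize each right-hand side of length ≥ 3 by chaining fresh nonterminals (Y1, Y2, …): affected rules were Z → Y Y Z; Z → X2 X3 X1; Z → X3 X3 Z.

Start -> X1 X1 | Y X1 | Z X2; Z -> X3 X1 | Y Y1 | X2 Y2 | X3 Y3; Y -> X3 X2 | X2 Y; X1 -> c; X2 -> a; X3 -> d; Y1 -> Y Z; Y2 -> X3 X1; Y3 -> X3 Z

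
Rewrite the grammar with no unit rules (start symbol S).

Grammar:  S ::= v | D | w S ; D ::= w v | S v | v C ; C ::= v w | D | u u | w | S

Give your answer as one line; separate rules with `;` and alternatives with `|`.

Unit pairs: C ⇒* {D, S}; S ⇒* {D}.
Replace each nonterminal's rules with the union of the non-unit rules of every nonterminal it unit-derives.

S ::= w v | S v | v C | v | w S; D ::= w v | S v | v C; C ::= v | w S | v w | u u | w | w v | S v | v C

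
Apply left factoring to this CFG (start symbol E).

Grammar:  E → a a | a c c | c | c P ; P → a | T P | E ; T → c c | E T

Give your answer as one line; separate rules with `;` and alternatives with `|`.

E → a E' | c E''; P → a | T P | E; T → c c | E T; E' → a | c c; E'' → ε | P

E has alternatives sharing prefix 'a': factor to E → a E' with E' → a | c c.
E has alternatives sharing prefix 'c': factor to E → c E'' with E'' → ε | P.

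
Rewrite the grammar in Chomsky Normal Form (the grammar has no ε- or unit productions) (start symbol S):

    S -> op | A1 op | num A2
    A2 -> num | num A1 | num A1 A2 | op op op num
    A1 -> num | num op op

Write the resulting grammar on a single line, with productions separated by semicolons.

Introduce a nonterminal for each terminal appearing in a rule of length ≥ 2: X1 → op, X2 → num.
Binarize each right-hand side of length ≥ 3 by chaining fresh nonterminals (Y1, Y2, …): affected rules were A2 → X2 A1 A2; A2 → X1 X1 X1 X2; A1 → X2 X1 X1.

S -> op | A1 X1 | X2 A2; A2 -> num | X2 A1 | X2 Y1 | X1 Y2; A1 -> num | X2 Y4; X1 -> op; X2 -> num; Y1 -> A1 A2; Y2 -> X1 Y3; Y3 -> X1 X2; Y4 -> X1 X1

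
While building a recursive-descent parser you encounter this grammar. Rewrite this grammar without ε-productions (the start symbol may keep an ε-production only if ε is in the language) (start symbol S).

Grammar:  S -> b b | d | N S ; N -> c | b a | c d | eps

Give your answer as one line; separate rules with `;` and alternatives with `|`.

S -> b b | d | N S; N -> c | b a | c d

Nullable set = {N}.
ε ∉ L(G), so no ε-production is kept.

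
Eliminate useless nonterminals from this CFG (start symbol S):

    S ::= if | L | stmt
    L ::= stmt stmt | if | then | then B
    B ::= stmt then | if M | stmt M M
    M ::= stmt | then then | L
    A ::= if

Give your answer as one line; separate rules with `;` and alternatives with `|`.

Generating nonterminals: {A, B, L, M, S}.
Reachable from S after that: {B, L, M, S}.
Removed useless symbols: {A} and every production mentioning them.

S ::= if | L | stmt; L ::= stmt stmt | if | then | then B; B ::= stmt then | if M | stmt M M; M ::= stmt | then then | L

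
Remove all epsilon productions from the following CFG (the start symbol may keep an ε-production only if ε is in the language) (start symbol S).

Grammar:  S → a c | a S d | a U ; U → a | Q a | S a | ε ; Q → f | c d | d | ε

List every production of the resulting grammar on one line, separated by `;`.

Nullable nonterminals: {Q, U}.
ε ∉ L(G), so no ε-production is kept.
Expand every rule over subsets of its nullable positions: S → a U gives a U | a.

S → a c | a S d | a U | a; U → a | Q a | S a; Q → f | c d | d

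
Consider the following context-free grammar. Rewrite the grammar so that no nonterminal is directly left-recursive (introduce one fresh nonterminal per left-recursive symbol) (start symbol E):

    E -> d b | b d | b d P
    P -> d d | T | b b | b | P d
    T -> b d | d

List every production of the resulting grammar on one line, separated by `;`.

P is directly left-recursive.
For P: α = {d}, β = {d d, T, b b, b}. Rewrite as P → β P' and P' → α P' | ε.

E -> d b | b d | b d P; P -> d d P' | T P' | b b P' | b P'; T -> b d | d; P' -> d P' | eps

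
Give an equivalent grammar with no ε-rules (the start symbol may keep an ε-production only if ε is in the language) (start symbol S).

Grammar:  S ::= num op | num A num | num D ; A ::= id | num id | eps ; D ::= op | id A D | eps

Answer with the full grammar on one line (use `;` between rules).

S ::= num op | num A num | num num | num D | num; A ::= id | num id; D ::= op | id A D | id A | id D | id

The nullable symbols are {A, D}.
ε ∉ L(G), so no ε-production is kept.
For each production, add variants omitting each subset of nullable occurrences: S → num A num gives num A num | num num. S → num D gives num D | num. D → id A D gives id A D | id A | id D | id.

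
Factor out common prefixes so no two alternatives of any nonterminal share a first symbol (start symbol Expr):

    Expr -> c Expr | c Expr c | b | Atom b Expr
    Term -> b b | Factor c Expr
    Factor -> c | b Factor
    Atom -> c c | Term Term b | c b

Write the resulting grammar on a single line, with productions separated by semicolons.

Expr -> b | Atom b Expr | c Expr Expr1; Term -> b b | Factor c Expr; Factor -> c | b Factor; Atom -> Term Term b | c Atom1; Expr1 -> ε | c; Atom1 -> c | b

Expr has alternatives sharing prefix 'c Expr': factor to Expr → c Expr Expr1 with Expr1 → ε | c.
Atom has alternatives sharing prefix 'c': factor to Atom → c Atom1 with Atom1 → c | b.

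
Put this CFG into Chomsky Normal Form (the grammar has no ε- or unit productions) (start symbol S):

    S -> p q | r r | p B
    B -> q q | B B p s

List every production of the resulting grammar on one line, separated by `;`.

S -> X1 X2 | X3 X3 | X1 B; B -> X2 X2 | B Y1; X1 -> p; X2 -> q; X3 -> r; X4 -> s; Y1 -> B Y2; Y2 -> X1 X4

Introduce a nonterminal for each terminal appearing in a rule of length ≥ 2: X1 → p, X2 → q, X3 → r, X4 → s.
Binarize each right-hand side of length ≥ 3 by chaining fresh nonterminals (Y1, Y2, …): affected rules were B → B B X1 X4.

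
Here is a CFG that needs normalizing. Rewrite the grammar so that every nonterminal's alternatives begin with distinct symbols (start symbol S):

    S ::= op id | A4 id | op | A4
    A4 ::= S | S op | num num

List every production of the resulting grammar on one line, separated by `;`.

S ::= op S' | A4 S''; A4 ::= num num | S A4'; S' ::= id | ε; S'' ::= id | ε; A4' ::= ε | op

S has alternatives sharing prefix 'op': factor to S → op S' with S' → id | ε.
S has alternatives sharing prefix 'A4': factor to S → A4 S'' with S'' → id | ε.
A4 has alternatives sharing prefix 'S': factor to A4 → S A4' with A4' → ε | op.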